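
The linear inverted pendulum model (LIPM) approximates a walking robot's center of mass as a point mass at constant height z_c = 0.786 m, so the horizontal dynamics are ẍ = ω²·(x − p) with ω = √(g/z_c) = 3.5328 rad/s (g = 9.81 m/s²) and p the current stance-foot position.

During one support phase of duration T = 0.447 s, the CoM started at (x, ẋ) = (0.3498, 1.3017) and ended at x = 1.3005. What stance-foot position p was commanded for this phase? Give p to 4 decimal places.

p = 0.2877

ωT = 3.5328·0.447 = 1.579162; cosh(ωT) = 2.528517, sinh(ωT) = 2.322370
x(T) = p + (x₀−p)·cosh(ωT) + (ẋ₀/ω)·sinh(ωT) ⇒ p·(1 − cosh) = x(T) − x₀·cosh − (ẋ₀/ω)·sinh
numerator   = 1.3005 − (0.3498)·2.528517 − (1.3017/3.5328)·2.322370 = -0.439679
denominator = 1 − 2.528517 = -1.528517
p = -0.439679 / -1.528517 = 0.2877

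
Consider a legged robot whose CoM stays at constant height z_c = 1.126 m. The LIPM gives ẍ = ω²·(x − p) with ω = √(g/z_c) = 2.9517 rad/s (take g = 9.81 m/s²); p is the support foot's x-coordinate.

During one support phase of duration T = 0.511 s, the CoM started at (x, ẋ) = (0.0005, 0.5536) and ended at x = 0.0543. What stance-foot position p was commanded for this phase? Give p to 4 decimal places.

ωT = 2.9517·0.511 = 1.508319; cosh(ωT) = 2.370204, sinh(ωT) = 2.148922
x(T) = p + (x₀−p)·cosh(ωT) + (ẋ₀/ω)·sinh(ωT) ⇒ p·(1 − cosh) = x(T) − x₀·cosh − (ẋ₀/ω)·sinh
numerator   = 0.0543 − (0.0005)·2.370204 − (0.5536/2.9517)·2.148922 = -0.349922
denominator = 1 − 2.370204 = -1.370204
p = -0.349922 / -1.370204 = 0.2554

p = 0.2554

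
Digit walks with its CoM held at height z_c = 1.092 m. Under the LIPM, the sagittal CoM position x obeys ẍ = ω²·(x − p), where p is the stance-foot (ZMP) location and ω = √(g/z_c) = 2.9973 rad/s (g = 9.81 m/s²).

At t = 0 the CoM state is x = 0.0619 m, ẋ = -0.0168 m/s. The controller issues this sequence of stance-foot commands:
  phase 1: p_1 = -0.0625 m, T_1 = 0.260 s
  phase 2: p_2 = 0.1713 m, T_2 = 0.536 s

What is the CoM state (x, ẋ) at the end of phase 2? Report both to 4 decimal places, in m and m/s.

x = 0.2166, ẋ = 0.2404

phase 1: p=-0.0625, T=0.260, ωT=0.779298, cosh=1.319335, sinh=0.860607; start (x,ẋ)=(0.061900, -0.016800) → end (x,ẋ)=(0.096801, 0.298725)
phase 2: p=0.1713, T=0.536, ωT=1.606553, cosh=2.593087, sinh=2.392509; start (x,ẋ)=(0.096801, 0.298725) → end (x,ẋ)=(0.216567, 0.240385)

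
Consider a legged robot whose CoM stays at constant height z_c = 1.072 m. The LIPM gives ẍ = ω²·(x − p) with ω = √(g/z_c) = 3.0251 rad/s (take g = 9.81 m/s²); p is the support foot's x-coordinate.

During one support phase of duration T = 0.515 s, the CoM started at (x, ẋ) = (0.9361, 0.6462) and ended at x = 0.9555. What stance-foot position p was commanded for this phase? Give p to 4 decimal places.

p = 1.2506

ωT = 3.0251·0.515 = 1.557927; cosh(ωT) = 2.479768, sinh(ωT) = 2.269196
x(T) = p + (x₀−p)·cosh(ωT) + (ẋ₀/ω)·sinh(ωT) ⇒ p·(1 − cosh) = x(T) − x₀·cosh − (ẋ₀/ω)·sinh
numerator   = 0.9555 − (0.9361)·2.479768 − (0.6462/3.0251)·2.269196 = -1.850540
denominator = 1 − 2.479768 = -1.479768
p = -1.850540 / -1.479768 = 1.2506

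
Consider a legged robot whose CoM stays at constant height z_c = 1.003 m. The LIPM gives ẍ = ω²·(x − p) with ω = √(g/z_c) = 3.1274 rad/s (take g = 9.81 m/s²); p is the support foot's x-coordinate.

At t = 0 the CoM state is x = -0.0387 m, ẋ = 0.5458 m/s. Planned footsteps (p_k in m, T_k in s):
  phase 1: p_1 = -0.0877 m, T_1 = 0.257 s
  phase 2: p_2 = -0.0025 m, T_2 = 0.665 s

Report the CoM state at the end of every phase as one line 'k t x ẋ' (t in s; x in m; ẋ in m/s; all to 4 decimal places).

phase 1: p=-0.0877, T=0.257, ωT=0.803742, cosh=1.340767, sinh=0.893117; start (x,ẋ)=(-0.038700, 0.545800) → end (x,ẋ)=(0.133866, 0.868654)
phase 2: p=-0.0025, T=0.665, ωT=2.079721, cosh=4.063601, sinh=3.938635; start (x,ẋ)=(0.133866, 0.868654) → end (x,ẋ)=(1.645617, 5.209579)

1 0.2570 0.1339 0.8687
2 0.9220 1.6456 5.2096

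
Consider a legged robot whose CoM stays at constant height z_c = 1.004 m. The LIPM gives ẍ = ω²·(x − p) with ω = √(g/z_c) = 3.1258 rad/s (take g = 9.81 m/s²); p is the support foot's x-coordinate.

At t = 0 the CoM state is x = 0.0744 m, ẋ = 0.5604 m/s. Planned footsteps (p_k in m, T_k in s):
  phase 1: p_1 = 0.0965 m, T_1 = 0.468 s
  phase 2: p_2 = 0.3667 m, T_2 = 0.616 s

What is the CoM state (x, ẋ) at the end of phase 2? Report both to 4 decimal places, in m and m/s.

x = 1.7447, ẋ = 4.4517

phase 1: p=0.0965, T=0.468, ωT=1.462874, cosh=2.274962, sinh=2.043392; start (x,ẋ)=(0.074400, 0.560400) → end (x,ẋ)=(0.412567, 1.133731)
phase 2: p=0.3667, T=0.616, ωT=1.925493, cosh=3.502166, sinh=3.356362; start (x,ẋ)=(0.412567, 1.133731) → end (x,ẋ)=(1.744690, 4.451719)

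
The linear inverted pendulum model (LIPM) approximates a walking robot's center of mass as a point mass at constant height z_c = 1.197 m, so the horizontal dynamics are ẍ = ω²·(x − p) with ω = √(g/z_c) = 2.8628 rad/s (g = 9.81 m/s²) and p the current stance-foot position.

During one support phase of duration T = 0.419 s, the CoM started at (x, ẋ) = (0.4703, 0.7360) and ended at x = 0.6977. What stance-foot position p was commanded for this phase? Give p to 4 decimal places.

ωT = 2.8628·0.419 = 1.199513; cosh(ωT) = 1.809921, sinh(ωT) = 1.508580
x(T) = p + (x₀−p)·cosh(ωT) + (ẋ₀/ω)·sinh(ωT) ⇒ p·(1 − cosh) = x(T) − x₀·cosh − (ẋ₀/ω)·sinh
numerator   = 0.6977 − (0.4703)·1.809921 − (0.7360/2.8628)·1.508580 = -0.541348
denominator = 1 − 1.809921 = -0.809921
p = -0.541348 / -0.809921 = 0.6684

p = 0.6684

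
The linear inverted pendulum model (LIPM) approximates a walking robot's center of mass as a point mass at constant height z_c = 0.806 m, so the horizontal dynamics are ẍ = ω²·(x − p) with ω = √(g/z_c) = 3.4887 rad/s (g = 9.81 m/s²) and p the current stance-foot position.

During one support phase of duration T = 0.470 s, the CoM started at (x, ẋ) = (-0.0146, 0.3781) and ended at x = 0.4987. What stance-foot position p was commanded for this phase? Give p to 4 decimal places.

p = -0.1607

ωT = 3.4887·0.470 = 1.639689; cosh(ωT) = 2.673803, sinh(ωT) = 2.479763
x(T) = p + (x₀−p)·cosh(ωT) + (ẋ₀/ω)·sinh(ωT) ⇒ p·(1 − cosh) = x(T) − x₀·cosh − (ẋ₀/ω)·sinh
numerator   = 0.4987 − (-0.0146)·2.673803 − (0.3781/3.4887)·2.479763 = 0.268985
denominator = 1 − 2.673803 = -1.673803
p = 0.268985 / -1.673803 = -0.1607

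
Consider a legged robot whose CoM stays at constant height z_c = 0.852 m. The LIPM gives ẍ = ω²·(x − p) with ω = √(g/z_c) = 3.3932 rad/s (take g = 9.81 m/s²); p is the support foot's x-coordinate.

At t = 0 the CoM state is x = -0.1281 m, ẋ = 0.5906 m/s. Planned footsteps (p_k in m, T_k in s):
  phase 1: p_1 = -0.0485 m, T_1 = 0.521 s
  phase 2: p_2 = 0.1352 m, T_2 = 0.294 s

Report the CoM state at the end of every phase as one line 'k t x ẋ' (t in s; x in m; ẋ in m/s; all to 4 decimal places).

phase 1: p=-0.0485, T=0.521, ωT=1.767857, cosh=3.014493, sinh=2.843794; start (x,ẋ)=(-0.128100, 0.590600) → end (x,ẋ)=(0.206520, 1.012254)
phase 2: p=0.1352, T=0.294, ωT=0.997601, cosh=1.540266, sinh=1.171502; start (x,ẋ)=(0.206520, 1.012254) → end (x,ẋ)=(0.594533, 1.842648)

1 0.5210 0.2065 1.0123
2 0.8150 0.5945 1.8426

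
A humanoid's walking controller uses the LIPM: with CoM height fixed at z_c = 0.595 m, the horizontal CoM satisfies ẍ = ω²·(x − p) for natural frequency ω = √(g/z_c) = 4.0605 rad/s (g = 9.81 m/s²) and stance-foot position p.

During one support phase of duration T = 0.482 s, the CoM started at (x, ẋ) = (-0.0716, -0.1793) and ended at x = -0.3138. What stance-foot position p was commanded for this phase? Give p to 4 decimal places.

p = -0.0375

ωT = 4.0605·0.482 = 1.957161; cosh(ωT) = 3.610230, sinh(ωT) = 3.468971
x(T) = p + (x₀−p)·cosh(ωT) + (ẋ₀/ω)·sinh(ωT) ⇒ p·(1 − cosh) = x(T) − x₀·cosh − (ẋ₀/ω)·sinh
numerator   = -0.3138 − (-0.0716)·3.610230 − (-0.1793/4.0605)·3.468971 = 0.097872
denominator = 1 − 3.610230 = -2.610230
p = 0.097872 / -2.610230 = -0.0375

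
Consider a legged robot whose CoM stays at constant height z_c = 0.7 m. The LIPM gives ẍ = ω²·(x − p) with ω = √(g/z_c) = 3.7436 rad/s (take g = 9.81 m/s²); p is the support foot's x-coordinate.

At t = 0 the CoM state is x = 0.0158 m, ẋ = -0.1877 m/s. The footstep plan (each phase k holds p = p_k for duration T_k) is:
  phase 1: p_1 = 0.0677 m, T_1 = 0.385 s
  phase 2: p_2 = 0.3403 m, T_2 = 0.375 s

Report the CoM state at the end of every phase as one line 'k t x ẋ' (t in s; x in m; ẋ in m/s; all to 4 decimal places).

phase 1: p=0.0677, T=0.385, ωT=1.441286, cosh=2.231375, sinh=1.994752; start (x,ẋ)=(0.015800, -0.187700) → end (x,ẋ)=(-0.148123, -0.806395)
phase 2: p=0.3403, T=0.375, ωT=1.403850, cosh=2.158246, sinh=1.912597; start (x,ẋ)=(-0.148123, -0.806395) → end (x,ẋ)=(-1.125822, -5.237506)

1 0.3850 -0.1481 -0.8064
2 0.7600 -1.1258 -5.2375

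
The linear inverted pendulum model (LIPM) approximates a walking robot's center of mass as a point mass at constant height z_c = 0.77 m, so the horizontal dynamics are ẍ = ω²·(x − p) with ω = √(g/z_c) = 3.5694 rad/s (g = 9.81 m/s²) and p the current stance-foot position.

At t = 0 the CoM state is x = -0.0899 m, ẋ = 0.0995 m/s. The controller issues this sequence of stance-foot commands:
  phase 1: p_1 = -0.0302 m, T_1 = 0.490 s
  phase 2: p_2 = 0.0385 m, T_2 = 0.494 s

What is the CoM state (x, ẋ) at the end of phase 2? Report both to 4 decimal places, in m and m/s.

phase 1: p=-0.0302, T=0.490, ωT=1.749006, cosh=2.961416, sinh=2.787469; start (x,ẋ)=(-0.089900, 0.099500) → end (x,ẋ)=(-0.129294, -0.299330)
phase 2: p=0.0385, T=0.494, ωT=1.763284, cosh=3.001518, sinh=2.830037; start (x,ẋ)=(-0.129294, -0.299330) → end (x,ẋ)=(-0.702462, -2.593415)

x = -0.7025, ẋ = -2.5934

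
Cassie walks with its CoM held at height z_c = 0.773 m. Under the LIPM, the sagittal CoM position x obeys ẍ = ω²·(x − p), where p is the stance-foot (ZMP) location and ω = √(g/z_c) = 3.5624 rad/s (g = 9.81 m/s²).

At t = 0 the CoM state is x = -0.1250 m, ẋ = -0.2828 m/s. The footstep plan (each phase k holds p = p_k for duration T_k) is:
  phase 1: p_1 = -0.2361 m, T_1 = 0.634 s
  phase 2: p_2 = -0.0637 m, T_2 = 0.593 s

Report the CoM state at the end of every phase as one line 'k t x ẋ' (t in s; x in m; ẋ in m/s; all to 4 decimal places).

phase 1: p=-0.2361, T=0.634, ωT=2.258562, cosh=4.836908, sinh=4.732407; start (x,ẋ)=(-0.125000, -0.282800) → end (x,ẋ)=(-0.074400, 0.505127)
phase 2: p=-0.0637, T=0.593, ωT=2.112503, cosh=4.194925, sinh=4.073990; start (x,ẋ)=(-0.074400, 0.505127) → end (x,ẋ)=(0.469081, 1.963676)

1 0.6340 -0.0744 0.5051
2 1.2270 0.4691 1.9637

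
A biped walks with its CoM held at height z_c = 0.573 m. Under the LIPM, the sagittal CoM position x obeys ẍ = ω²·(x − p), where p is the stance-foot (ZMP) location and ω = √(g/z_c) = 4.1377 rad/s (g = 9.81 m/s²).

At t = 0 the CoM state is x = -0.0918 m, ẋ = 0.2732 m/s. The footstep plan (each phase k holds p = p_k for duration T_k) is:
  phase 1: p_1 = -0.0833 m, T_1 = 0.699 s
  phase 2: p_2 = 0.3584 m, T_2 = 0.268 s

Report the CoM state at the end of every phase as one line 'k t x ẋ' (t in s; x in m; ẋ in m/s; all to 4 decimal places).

phase 1: p=-0.0833, T=0.699, ωT=2.892252, cosh=9.044666, sinh=8.989215; start (x,ẋ)=(-0.091800, 0.273200) → end (x,ẋ)=(0.433351, 2.154848)
phase 2: p=0.3584, T=0.268, ωT=1.108904, cosh=1.680477, sinh=1.350556; start (x,ẋ)=(0.433351, 2.154848) → end (x,ẋ)=(1.187702, 4.040016)

1 0.6990 0.4334 2.1548
2 0.9670 1.1877 4.0400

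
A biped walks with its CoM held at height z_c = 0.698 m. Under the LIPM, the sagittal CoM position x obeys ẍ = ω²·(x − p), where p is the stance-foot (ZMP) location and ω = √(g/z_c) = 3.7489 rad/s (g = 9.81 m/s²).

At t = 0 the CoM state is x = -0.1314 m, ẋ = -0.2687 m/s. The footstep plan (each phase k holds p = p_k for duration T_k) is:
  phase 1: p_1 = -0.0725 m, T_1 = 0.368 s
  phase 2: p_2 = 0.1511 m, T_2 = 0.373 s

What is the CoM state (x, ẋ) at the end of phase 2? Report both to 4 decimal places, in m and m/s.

x = -1.3789, ẋ = -5.5319

phase 1: p=-0.0725, T=0.368, ωT=1.379595, cosh=2.112487, sinh=1.860806; start (x,ẋ)=(-0.131400, -0.268700) → end (x,ẋ)=(-0.330298, -0.978510)
phase 2: p=0.1511, T=0.373, ωT=1.398340, cosh=2.147740, sinh=1.900733; start (x,ẋ)=(-0.330298, -0.978510) → end (x,ẋ)=(-1.378932, -5.531859)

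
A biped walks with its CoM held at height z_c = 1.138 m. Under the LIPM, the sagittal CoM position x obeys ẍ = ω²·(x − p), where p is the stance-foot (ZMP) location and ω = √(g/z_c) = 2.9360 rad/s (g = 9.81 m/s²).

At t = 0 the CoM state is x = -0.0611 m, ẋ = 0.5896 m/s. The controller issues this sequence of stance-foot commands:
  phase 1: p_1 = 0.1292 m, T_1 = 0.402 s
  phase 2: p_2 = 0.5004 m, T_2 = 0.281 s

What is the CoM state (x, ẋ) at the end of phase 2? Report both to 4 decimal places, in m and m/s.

phase 1: p=0.1292, T=0.402, ωT=1.180272, cosh=1.781227, sinh=1.474032; start (x,ẋ)=(-0.061100, 0.589600) → end (x,ẋ)=(0.086244, 0.226639)
phase 2: p=0.5004, T=0.281, ωT=0.825016, cosh=1.360073, sinh=0.921845; start (x,ẋ)=(0.086244, 0.226639) → end (x,ẋ)=(0.008278, -0.812683)

x = 0.0083, ẋ = -0.8127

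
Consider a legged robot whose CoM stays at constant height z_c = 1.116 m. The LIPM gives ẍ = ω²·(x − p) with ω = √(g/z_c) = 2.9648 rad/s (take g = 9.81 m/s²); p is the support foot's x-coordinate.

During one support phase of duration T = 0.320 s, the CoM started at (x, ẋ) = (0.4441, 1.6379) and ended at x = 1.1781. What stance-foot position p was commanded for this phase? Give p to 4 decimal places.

p = 0.1809

ωT = 2.9648·0.320 = 0.948736; cosh(ωT) = 1.484837, sinh(ωT) = 1.097607
x(T) = p + (x₀−p)·cosh(ωT) + (ẋ₀/ω)·sinh(ωT) ⇒ p·(1 − cosh) = x(T) − x₀·cosh − (ẋ₀/ω)·sinh
numerator   = 1.1781 − (0.4441)·1.484837 − (1.6379/2.9648)·1.097607 = -0.087687
denominator = 1 − 1.484837 = -0.484837
p = -0.087687 / -0.484837 = 0.1809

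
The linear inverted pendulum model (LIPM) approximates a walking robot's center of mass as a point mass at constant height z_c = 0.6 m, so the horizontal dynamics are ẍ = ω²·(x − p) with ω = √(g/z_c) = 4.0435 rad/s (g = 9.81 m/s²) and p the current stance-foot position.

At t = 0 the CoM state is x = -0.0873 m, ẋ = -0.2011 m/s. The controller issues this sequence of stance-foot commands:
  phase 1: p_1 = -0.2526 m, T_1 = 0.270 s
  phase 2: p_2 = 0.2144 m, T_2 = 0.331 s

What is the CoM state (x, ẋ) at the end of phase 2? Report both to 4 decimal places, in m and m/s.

phase 1: p=-0.2526, T=0.270, ωT=1.091745, cosh=1.657550, sinh=1.321919; start (x,ẋ)=(-0.087300, -0.201100) → end (x,ẋ)=(-0.044352, 0.550225)
phase 2: p=0.2144, T=0.331, ωT=1.338399, cosh=2.037599, sinh=1.775333; start (x,ẋ)=(-0.044352, 0.550225) → end (x,ẋ)=(-0.071251, -0.736326)

x = -0.0713, ẋ = -0.7363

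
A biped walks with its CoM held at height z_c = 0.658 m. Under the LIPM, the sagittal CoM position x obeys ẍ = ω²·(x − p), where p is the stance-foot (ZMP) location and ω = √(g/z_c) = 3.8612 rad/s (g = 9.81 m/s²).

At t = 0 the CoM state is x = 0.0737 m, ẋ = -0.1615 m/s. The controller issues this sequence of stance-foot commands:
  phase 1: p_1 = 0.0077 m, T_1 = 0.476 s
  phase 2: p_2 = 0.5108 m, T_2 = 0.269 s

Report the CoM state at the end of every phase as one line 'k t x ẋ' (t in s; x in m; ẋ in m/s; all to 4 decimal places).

phase 1: p=0.0077, T=0.476, ωT=1.837931, cosh=3.221336, sinh=3.062190; start (x,ẋ)=(0.073700, -0.161500) → end (x,ẋ)=(0.092228, 0.260120)
phase 2: p=0.5108, T=0.269, ωT=1.038663, cosh=1.589682, sinh=1.235754; start (x,ẋ)=(0.092228, 0.260120) → end (x,ẋ)=(-0.071347, -1.583706)

1 0.4760 0.0922 0.2601
2 0.7450 -0.0713 -1.5837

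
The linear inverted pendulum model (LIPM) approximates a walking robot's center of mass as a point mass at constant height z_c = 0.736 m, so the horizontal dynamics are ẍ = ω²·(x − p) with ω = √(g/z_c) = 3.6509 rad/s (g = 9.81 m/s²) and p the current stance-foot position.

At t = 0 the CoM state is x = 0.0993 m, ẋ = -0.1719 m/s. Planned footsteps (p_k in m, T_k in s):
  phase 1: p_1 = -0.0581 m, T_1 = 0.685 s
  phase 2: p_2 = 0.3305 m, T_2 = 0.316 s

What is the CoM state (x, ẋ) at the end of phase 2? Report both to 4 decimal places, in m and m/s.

x = 1.7878, ẋ = 5.7487

phase 1: p=-0.0581, T=0.685, ωT=2.500867, cosh=6.137534, sinh=6.055520; start (x,ẋ)=(0.099300, -0.171900) → end (x,ẋ)=(0.622828, 2.424773)
phase 2: p=0.3305, T=0.316, ωT=1.153684, cosh=1.742661, sinh=1.427189; start (x,ẋ)=(0.622828, 2.424773) → end (x,ẋ)=(1.787807, 5.748740)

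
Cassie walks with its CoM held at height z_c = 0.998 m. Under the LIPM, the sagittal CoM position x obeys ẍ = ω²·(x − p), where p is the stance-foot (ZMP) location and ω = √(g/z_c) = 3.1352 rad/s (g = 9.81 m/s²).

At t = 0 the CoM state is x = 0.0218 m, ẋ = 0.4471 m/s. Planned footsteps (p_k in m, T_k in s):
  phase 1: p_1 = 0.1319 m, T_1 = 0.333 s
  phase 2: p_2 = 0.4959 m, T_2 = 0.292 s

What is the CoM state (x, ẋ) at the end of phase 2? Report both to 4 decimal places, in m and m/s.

x = 0.0659, ẋ = -0.7795

phase 1: p=0.1319, T=0.333, ωT=1.044022, cosh=1.596327, sinh=1.244291; start (x,ẋ)=(0.021800, 0.447100) → end (x,ẋ)=(0.133588, 0.284207)
phase 2: p=0.4959, T=0.292, ωT=0.915478, cosh=1.449148, sinh=1.048822; start (x,ẋ)=(0.133588, 0.284207) → end (x,ẋ)=(0.065933, -0.779520)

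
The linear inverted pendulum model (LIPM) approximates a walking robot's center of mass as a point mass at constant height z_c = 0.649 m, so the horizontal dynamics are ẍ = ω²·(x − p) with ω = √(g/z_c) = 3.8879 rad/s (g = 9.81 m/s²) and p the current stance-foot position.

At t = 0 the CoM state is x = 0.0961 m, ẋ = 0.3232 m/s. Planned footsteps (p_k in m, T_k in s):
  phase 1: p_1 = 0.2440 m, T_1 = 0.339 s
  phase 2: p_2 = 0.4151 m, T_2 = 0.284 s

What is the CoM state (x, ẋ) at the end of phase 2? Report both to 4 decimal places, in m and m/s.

x = -0.2466, ẋ = -2.2723

phase 1: p=0.2440, T=0.339, ωT=1.317998, cosh=2.001803, sinh=1.734132; start (x,ẋ)=(0.096100, 0.323200) → end (x,ẋ)=(0.092091, -0.350179)
phase 2: p=0.4151, T=0.284, ωT=1.104164, cosh=1.674094, sinh=1.342606; start (x,ẋ)=(0.092091, -0.350179) → end (x,ẋ)=(-0.246574, -2.272311)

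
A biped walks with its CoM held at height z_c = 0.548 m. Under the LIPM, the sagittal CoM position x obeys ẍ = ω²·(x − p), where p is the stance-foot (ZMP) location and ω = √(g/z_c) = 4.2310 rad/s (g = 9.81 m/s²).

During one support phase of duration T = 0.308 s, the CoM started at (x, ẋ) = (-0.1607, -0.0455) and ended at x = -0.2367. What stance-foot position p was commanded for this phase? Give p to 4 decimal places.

p = -0.1016

ωT = 4.2310·0.308 = 1.303148; cosh(ωT) = 1.976271, sinh(ωT) = 1.704595
x(T) = p + (x₀−p)·cosh(ωT) + (ẋ₀/ω)·sinh(ωT) ⇒ p·(1 − cosh) = x(T) − x₀·cosh − (ẋ₀/ω)·sinh
numerator   = -0.2367 − (-0.1607)·1.976271 − (-0.0455/4.2310)·1.704595 = 0.099218
denominator = 1 − 1.976271 = -0.976271
p = 0.099218 / -0.976271 = -0.1016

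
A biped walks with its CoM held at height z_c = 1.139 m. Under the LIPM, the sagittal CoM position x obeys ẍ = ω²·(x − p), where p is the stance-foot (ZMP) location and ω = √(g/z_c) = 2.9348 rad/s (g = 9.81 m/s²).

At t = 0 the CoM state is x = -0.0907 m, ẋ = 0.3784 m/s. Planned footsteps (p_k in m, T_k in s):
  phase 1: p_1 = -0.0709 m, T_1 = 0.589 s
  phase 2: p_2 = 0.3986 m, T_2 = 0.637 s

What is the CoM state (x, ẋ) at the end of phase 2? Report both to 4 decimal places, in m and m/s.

phase 1: p=-0.0709, T=0.589, ωT=1.728597, cosh=2.905140, sinh=2.727607; start (x,ẋ)=(-0.090700, 0.378400) → end (x,ẋ)=(0.223264, 0.940806)
phase 2: p=0.3986, T=0.637, ωT=1.869468, cosh=3.319524, sinh=3.165319; start (x,ẋ)=(0.223264, 0.940806) → end (x,ẋ)=(0.831270, 1.494229)

x = 0.8313, ẋ = 1.4942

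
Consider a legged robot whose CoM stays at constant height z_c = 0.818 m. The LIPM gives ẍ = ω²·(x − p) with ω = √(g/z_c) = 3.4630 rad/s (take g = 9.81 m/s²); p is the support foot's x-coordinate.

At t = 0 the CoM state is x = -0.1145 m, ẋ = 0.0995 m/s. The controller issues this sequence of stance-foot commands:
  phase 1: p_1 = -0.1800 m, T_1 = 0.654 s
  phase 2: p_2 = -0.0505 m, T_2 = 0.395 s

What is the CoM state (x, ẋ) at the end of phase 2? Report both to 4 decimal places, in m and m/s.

x = 1.4609, ẋ = 5.3448

phase 1: p=-0.1800, T=0.654, ωT=2.264802, cosh=4.866534, sinh=4.762684; start (x,ẋ)=(-0.114500, 0.099500) → end (x,ẋ)=(0.275601, 1.564523)
phase 2: p=-0.0505, T=0.395, ωT=1.367885, cosh=2.090841, sinh=1.836196; start (x,ẋ)=(0.275601, 1.564523) → end (x,ẋ)=(1.460886, 5.344761)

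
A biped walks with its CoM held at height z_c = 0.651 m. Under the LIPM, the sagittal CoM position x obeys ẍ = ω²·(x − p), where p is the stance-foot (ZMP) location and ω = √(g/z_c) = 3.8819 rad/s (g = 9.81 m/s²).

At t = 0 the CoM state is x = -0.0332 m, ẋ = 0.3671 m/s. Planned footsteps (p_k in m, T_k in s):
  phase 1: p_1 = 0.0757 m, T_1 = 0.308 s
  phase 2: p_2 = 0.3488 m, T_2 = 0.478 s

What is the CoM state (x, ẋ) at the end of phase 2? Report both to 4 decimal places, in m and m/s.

phase 1: p=0.0757, T=0.308, ωT=1.195625, cosh=1.804069, sinh=1.501555; start (x,ẋ)=(-0.033200, 0.367100) → end (x,ẋ)=(0.021235, 0.027508)
phase 2: p=0.3488, T=0.478, ωT=1.855548, cosh=3.275785, sinh=3.119418; start (x,ẋ)=(0.021235, 0.027508) → end (x,ẋ)=(-0.702129, -3.876467)

x = -0.7021, ẋ = -3.8765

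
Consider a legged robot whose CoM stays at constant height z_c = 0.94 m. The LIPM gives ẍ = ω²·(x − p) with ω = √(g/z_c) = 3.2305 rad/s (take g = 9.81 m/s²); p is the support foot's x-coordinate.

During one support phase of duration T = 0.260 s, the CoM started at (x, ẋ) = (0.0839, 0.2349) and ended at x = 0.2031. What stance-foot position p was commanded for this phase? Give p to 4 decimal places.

p = -0.0516

ωT = 3.2305·0.260 = 0.839930; cosh(ωT) = 1.373973, sinh(ωT) = 0.942232
x(T) = p + (x₀−p)·cosh(ωT) + (ẋ₀/ω)·sinh(ωT) ⇒ p·(1 − cosh) = x(T) − x₀·cosh − (ẋ₀/ω)·sinh
numerator   = 0.2031 − (0.0839)·1.373973 − (0.2349/3.2305)·0.942232 = 0.019311
denominator = 1 − 1.373973 = -0.373973
p = 0.019311 / -0.373973 = -0.0516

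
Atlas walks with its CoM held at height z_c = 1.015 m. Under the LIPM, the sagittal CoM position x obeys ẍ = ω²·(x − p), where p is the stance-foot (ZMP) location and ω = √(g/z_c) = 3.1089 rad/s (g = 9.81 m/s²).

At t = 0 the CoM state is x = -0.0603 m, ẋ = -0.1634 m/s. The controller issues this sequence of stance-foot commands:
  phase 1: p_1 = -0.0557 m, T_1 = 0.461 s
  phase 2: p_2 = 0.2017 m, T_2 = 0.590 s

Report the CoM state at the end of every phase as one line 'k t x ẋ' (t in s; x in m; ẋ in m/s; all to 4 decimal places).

1 0.4610 -0.1698 -0.3903
2 1.0510 -1.3737 -4.7757

phase 1: p=-0.0557, T=0.461, ωT=1.433203, cosh=2.215324, sinh=1.976780; start (x,ẋ)=(-0.060300, -0.163400) → end (x,ẋ)=(-0.169788, -0.390254)
phase 2: p=0.2017, T=0.590, ωT=1.834251, cosh=3.210088, sinh=3.050355; start (x,ẋ)=(-0.169788, -0.390254) → end (x,ẋ)=(-1.373713, -4.775659)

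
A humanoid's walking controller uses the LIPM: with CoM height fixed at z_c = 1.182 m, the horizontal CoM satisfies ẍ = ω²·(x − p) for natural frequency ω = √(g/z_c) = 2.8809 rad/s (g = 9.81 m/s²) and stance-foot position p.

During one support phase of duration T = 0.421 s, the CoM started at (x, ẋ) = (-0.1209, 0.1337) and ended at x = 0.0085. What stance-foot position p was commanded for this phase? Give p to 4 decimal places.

ωT = 2.8809·0.421 = 1.212859; cosh(ωT) = 1.830216, sinh(ωT) = 1.532870
x(T) = p + (x₀−p)·cosh(ωT) + (ẋ₀/ω)·sinh(ωT) ⇒ p·(1 − cosh) = x(T) − x₀·cosh − (ẋ₀/ω)·sinh
numerator   = 0.0085 − (-0.1209)·1.830216 − (0.1337/2.8809)·1.532870 = 0.158634
denominator = 1 − 1.830216 = -0.830216
p = 0.158634 / -0.830216 = -0.1911

p = -0.1911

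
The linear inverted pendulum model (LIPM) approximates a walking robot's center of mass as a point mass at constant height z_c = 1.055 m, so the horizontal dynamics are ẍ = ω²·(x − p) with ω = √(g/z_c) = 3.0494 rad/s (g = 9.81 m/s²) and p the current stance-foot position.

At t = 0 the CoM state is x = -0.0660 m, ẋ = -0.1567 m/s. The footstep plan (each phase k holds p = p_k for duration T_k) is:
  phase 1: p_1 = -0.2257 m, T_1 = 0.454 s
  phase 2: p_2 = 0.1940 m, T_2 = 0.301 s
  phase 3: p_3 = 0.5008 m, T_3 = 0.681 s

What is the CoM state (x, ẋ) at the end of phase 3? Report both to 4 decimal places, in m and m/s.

phase 1: p=-0.2257, T=0.454, ωT=1.384428, cosh=2.121504, sinh=1.871036; start (x,ẋ)=(-0.066000, -0.156700) → end (x,ẋ)=(0.016957, 0.578735)
phase 2: p=0.1940, T=0.301, ωT=0.917869, cosh=1.451659, sinh=1.052290; start (x,ẋ)=(0.016957, 0.578735) → end (x,ẋ)=(0.136704, 0.272020)
phase 3: p=0.5008, T=0.681, ωT=2.076641, cosh=4.051490, sinh=3.926140; start (x,ẋ)=(0.136704, 0.272020) → end (x,ẋ)=(-0.624101, -3.257003)

x = -0.6241, ẋ = -3.2570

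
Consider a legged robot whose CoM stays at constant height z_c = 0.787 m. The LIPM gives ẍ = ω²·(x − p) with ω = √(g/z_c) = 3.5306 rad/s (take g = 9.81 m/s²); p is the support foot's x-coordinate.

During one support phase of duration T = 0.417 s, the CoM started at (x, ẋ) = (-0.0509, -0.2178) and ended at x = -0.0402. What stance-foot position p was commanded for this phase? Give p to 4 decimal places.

ωT = 3.5306·0.417 = 1.472260; cosh(ωT) = 2.294241, sinh(ωT) = 2.064835
x(T) = p + (x₀−p)·cosh(ωT) + (ẋ₀/ω)·sinh(ωT) ⇒ p·(1 − cosh) = x(T) − x₀·cosh − (ẋ₀/ω)·sinh
numerator   = -0.0402 − (-0.0509)·2.294241 − (-0.2178/3.5306)·2.064835 = 0.203955
denominator = 1 − 2.294241 = -1.294241
p = 0.203955 / -1.294241 = -0.1576

p = -0.1576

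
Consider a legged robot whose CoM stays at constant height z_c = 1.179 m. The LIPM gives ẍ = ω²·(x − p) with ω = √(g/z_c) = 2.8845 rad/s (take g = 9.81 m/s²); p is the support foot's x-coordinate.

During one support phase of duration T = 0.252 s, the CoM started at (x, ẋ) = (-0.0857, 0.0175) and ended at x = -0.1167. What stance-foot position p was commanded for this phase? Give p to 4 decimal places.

ωT = 2.8845·0.252 = 0.726894; cosh(ωT) = 1.276027, sinh(ωT) = 0.792619
x(T) = p + (x₀−p)·cosh(ωT) + (ẋ₀/ω)·sinh(ωT) ⇒ p·(1 − cosh) = x(T) − x₀·cosh − (ẋ₀/ω)·sinh
numerator   = -0.1167 − (-0.0857)·1.276027 − (0.0175/2.8845)·0.792619 = -0.012153
denominator = 1 − 1.276027 = -0.276027
p = -0.012153 / -0.276027 = 0.0440

p = 0.0440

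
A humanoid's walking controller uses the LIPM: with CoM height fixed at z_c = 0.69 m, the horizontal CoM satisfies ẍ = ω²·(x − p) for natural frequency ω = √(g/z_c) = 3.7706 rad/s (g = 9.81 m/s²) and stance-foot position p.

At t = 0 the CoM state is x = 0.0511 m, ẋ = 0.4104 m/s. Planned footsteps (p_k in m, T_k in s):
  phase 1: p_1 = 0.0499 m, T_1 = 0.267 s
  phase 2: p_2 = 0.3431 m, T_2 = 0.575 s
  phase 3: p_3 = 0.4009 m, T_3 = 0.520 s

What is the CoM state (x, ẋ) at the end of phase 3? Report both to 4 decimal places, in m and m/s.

phase 1: p=0.0499, T=0.267, ωT=1.006750, cosh=1.551049, sinh=1.185644; start (x,ẋ)=(0.051100, 0.410400) → end (x,ẋ)=(0.180809, 0.641915)
phase 2: p=0.3431, T=0.575, ωT=2.168095, cosh=4.428005, sinh=4.313610; start (x,ẋ)=(0.180809, 0.641915) → end (x,ẋ)=(0.358834, 0.202761)
phase 3: p=0.4009, T=0.520, ωT=1.960712, cosh=3.622571, sinh=3.481813; start (x,ẋ)=(0.358834, 0.202761) → end (x,ẋ)=(0.435745, 0.182251)

x = 0.4357, ẋ = 0.1823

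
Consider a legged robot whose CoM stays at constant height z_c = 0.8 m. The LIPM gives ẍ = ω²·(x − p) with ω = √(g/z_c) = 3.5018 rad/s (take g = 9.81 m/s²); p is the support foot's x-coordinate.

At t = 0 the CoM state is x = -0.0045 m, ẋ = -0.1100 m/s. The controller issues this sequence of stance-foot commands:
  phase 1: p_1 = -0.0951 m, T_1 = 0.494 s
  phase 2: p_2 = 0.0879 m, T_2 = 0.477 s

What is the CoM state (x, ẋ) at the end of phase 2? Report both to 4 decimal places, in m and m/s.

x = 0.4735, ẋ = 1.4565

phase 1: p=-0.0951, T=0.494, ωT=1.729889, cosh=2.908667, sinh=2.731362; start (x,ẋ)=(-0.004500, -0.110000) → end (x,ẋ)=(0.082626, 0.546607)
phase 2: p=0.0879, T=0.477, ωT=1.670359, cosh=2.751126, sinh=2.562947; start (x,ẋ)=(0.082626, 0.546607) → end (x,ẋ)=(0.473450, 1.456456)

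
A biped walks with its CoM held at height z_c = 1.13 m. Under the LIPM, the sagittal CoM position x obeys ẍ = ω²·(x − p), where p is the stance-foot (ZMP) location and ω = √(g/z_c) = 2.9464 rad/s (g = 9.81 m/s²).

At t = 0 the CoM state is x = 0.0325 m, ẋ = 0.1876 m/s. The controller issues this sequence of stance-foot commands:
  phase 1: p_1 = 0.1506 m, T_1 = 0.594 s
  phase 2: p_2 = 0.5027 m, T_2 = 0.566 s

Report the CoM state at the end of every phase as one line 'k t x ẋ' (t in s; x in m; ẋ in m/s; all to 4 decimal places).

phase 1: p=0.1506, T=0.594, ωT=1.750162, cosh=2.964639, sinh=2.790893; start (x,ẋ)=(0.032500, 0.187600) → end (x,ẋ)=(-0.021825, -0.414980)
phase 2: p=0.5027, T=0.566, ωT=1.667662, cosh=2.744226, sinh=2.555538; start (x,ẋ)=(-0.021825, -0.414980) → end (x,ẋ)=(-1.296646, -5.088285)

1 0.5940 -0.0218 -0.4150
2 1.1600 -1.2966 -5.0883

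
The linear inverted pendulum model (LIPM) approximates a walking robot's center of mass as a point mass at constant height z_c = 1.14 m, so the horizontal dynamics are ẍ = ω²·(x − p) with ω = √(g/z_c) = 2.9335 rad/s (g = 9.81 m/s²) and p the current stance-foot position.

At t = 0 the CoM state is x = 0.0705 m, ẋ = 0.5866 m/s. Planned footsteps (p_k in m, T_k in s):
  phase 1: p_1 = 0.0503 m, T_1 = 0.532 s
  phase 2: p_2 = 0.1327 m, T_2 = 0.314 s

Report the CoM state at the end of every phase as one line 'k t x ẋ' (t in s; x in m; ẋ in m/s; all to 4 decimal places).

1 0.5320 0.5556 1.5931
2 0.8460 1.3221 3.6294

phase 1: p=0.0503, T=0.532, ωT=1.560622, cosh=2.485894, sinh=2.275888; start (x,ẋ)=(0.070500, 0.586600) → end (x,ẋ)=(0.555615, 1.593087)
phase 2: p=0.1327, T=0.314, ωT=0.921119, cosh=1.455087, sinh=1.057013; start (x,ẋ)=(0.555615, 1.593087) → end (x,ẋ)=(1.322107, 3.629433)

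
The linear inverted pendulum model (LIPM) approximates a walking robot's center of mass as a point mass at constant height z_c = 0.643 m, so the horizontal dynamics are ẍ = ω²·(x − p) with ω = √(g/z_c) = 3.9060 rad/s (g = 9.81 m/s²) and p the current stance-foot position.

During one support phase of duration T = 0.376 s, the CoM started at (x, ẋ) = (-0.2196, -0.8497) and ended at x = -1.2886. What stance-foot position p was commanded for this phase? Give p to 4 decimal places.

p = 0.2635

ωT = 3.9060·0.376 = 1.468656; cosh(ωT) = 2.286814, sinh(ωT) = 2.056579
x(T) = p + (x₀−p)·cosh(ωT) + (ẋ₀/ω)·sinh(ωT) ⇒ p·(1 − cosh) = x(T) − x₀·cosh − (ẋ₀/ω)·sinh
numerator   = -1.2886 − (-0.2196)·2.286814 − (-0.8497/3.9060)·2.056579 = -0.339033
denominator = 1 − 2.286814 = -1.286814
p = -0.339033 / -1.286814 = 0.2635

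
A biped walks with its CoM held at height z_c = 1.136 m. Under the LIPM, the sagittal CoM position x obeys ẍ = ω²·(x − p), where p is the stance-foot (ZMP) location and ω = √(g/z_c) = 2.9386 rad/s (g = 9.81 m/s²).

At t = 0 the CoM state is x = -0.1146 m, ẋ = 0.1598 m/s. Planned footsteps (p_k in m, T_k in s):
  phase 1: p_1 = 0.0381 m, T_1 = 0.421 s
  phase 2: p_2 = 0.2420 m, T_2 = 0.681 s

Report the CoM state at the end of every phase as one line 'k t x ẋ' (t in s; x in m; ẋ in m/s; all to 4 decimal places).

phase 1: p=0.0381, T=0.421, ωT=1.237151, cosh=1.867996, sinh=1.577786; start (x,ẋ)=(-0.114600, 0.159800) → end (x,ẋ)=(-0.161344, -0.409485)
phase 2: p=0.2420, T=0.681, ωT=2.001187, cosh=3.766502, sinh=3.631327; start (x,ẋ)=(-0.161344, -0.409485) → end (x,ẋ)=(-1.783208, -5.846412)

1 0.4210 -0.1613 -0.4095
2 1.1020 -1.7832 -5.8464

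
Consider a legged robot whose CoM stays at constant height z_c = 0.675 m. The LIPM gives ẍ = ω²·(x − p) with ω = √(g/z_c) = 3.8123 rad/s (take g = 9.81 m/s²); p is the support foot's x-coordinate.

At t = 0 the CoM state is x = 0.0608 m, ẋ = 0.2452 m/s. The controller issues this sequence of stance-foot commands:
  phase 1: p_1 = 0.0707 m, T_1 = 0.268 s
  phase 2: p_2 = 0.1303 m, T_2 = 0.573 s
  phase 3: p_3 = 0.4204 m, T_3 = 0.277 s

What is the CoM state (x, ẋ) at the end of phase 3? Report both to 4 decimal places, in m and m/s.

x = 1.1208, ẋ = 3.0678

phase 1: p=0.0707, T=0.268, ωT=1.021696, cosh=1.568943, sinh=1.208960; start (x,ẋ)=(0.060800, 0.245200) → end (x,ẋ)=(0.132925, 0.339077)
phase 2: p=0.1303, T=0.573, ωT=2.184448, cosh=4.499141, sinh=4.386601; start (x,ẋ)=(0.132925, 0.339077) → end (x,ẋ)=(0.532269, 1.569460)
phase 3: p=0.4204, T=0.277, ωT=1.056007, cosh=1.611355, sinh=1.263514; start (x,ẋ)=(0.532269, 1.569460) → end (x,ẋ)=(1.120828, 3.067818)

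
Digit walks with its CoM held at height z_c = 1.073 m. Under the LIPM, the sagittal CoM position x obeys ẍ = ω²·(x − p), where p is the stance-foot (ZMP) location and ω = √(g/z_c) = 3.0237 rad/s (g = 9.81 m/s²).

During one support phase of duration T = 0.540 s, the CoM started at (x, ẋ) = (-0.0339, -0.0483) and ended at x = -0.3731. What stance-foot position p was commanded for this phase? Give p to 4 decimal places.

ωT = 3.0237·0.540 = 1.632798; cosh(ωT) = 2.656779, sinh(ωT) = 2.461397
x(T) = p + (x₀−p)·cosh(ωT) + (ẋ₀/ω)·sinh(ωT) ⇒ p·(1 − cosh) = x(T) − x₀·cosh − (ẋ₀/ω)·sinh
numerator   = -0.3731 − (-0.0339)·2.656779 − (-0.0483/3.0237)·2.461397 = -0.243717
denominator = 1 − 2.656779 = -1.656779
p = -0.243717 / -1.656779 = 0.1471

p = 0.1471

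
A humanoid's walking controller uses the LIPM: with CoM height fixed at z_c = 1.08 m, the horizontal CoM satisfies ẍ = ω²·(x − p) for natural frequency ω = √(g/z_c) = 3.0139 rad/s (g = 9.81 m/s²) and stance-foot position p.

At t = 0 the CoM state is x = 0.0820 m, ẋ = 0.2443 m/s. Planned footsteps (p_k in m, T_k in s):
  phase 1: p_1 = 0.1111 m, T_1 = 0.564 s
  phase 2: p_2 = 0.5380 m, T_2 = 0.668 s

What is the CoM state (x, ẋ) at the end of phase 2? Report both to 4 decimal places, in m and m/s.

x = -0.0255, ẋ = -1.5183

phase 1: p=0.1111, T=0.564, ωT=1.699840, cosh=2.827891, sinh=2.645178; start (x,ẋ)=(0.082000, 0.244300) → end (x,ẋ)=(0.243221, 0.458860)
phase 2: p=0.5380, T=0.668, ωT=2.013285, cosh=3.810713, sinh=3.677163; start (x,ẋ)=(0.243221, 0.458860) → end (x,ẋ)=(-0.025479, -1.518340)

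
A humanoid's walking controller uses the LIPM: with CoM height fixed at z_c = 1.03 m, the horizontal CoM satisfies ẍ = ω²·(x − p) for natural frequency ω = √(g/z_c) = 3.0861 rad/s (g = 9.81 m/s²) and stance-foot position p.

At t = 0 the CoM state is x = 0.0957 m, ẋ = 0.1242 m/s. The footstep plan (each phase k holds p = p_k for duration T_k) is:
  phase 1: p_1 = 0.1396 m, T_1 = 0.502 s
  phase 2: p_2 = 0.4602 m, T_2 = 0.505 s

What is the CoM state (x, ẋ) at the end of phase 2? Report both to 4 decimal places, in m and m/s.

x = -0.3780, ẋ = -2.3669

phase 1: p=0.1396, T=0.502, ωT=1.549222, cosh=2.460110, sinh=2.247697; start (x,ẋ)=(0.095700, 0.124200) → end (x,ẋ)=(0.122060, 0.001028)
phase 2: p=0.4602, T=0.505, ωT=1.558481, cosh=2.481026, sinh=2.270570; start (x,ẋ)=(0.122060, 0.001028) → end (x,ẋ)=(-0.377978, -2.366868)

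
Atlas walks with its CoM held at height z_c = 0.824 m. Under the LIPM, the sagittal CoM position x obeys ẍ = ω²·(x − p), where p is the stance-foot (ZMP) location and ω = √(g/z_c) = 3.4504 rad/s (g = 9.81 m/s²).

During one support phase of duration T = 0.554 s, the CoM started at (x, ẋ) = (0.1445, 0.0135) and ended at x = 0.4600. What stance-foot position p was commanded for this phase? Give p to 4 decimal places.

ωT = 3.4504·0.554 = 1.911522; cosh(ωT) = 3.455614, sinh(ωT) = 3.307758
x(T) = p + (x₀−p)·cosh(ωT) + (ẋ₀/ω)·sinh(ωT) ⇒ p·(1 − cosh) = x(T) − x₀·cosh − (ẋ₀/ω)·sinh
numerator   = 0.4600 − (0.1445)·3.455614 − (0.0135/3.4504)·3.307758 = -0.052278
denominator = 1 − 3.455614 = -2.455614
p = -0.052278 / -2.455614 = 0.0213

p = 0.0213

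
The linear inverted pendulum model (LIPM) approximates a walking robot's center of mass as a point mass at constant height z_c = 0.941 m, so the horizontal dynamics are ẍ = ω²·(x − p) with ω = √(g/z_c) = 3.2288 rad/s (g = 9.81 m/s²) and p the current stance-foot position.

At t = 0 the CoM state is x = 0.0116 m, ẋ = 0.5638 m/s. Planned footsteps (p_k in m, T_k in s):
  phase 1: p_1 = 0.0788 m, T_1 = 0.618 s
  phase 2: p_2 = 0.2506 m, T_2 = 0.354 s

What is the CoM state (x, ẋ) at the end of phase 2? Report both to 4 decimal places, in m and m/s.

x = 1.1874, ẋ = 3.2356

phase 1: p=0.0788, T=0.618, ωT=1.995398, cosh=3.745546, sinh=3.609587; start (x,ẋ)=(0.011600, 0.563800) → end (x,ẋ)=(0.457391, 1.328548)
phase 2: p=0.2506, T=0.354, ωT=1.142995, cosh=1.727505, sinh=1.408643; start (x,ẋ)=(0.457391, 1.328548) → end (x,ẋ)=(1.187443, 3.235603)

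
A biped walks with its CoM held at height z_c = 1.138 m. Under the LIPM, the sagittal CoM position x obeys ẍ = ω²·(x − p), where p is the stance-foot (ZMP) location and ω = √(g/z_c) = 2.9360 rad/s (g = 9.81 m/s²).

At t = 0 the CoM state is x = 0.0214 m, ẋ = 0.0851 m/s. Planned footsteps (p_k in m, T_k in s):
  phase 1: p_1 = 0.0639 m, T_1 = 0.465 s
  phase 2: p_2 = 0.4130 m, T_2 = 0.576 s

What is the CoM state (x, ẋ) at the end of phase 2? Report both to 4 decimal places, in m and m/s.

x = -0.7115, ẋ = -3.1027

phase 1: p=0.0639, T=0.465, ωT=1.365240, cosh=2.085991, sinh=1.830672; start (x,ẋ)=(0.021400, 0.085100) → end (x,ẋ)=(0.028307, -0.050913)
phase 2: p=0.4130, T=0.576, ωT=1.691136, cosh=2.804975, sinh=2.620665; start (x,ẋ)=(0.028307, -0.050913) → end (x,ẋ)=(-0.711498, -3.102741)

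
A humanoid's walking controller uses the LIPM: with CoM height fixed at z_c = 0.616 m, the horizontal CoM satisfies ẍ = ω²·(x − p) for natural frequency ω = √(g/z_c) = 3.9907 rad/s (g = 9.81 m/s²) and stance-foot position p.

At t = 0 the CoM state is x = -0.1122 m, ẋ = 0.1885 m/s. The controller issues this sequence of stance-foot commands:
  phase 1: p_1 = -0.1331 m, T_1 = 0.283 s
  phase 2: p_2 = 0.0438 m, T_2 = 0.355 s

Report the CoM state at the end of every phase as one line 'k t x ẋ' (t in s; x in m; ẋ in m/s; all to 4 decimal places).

phase 1: p=-0.1331, T=0.283, ωT=1.129368, cosh=1.708469, sinh=1.385232; start (x,ẋ)=(-0.112200, 0.188500) → end (x,ẋ)=(-0.031962, 0.437583)
phase 2: p=0.0438, T=0.355, ωT=1.416698, cosh=2.182999, sinh=1.940485; start (x,ẋ)=(-0.031962, 0.437583) → end (x,ẋ)=(0.091187, 0.368551)

1 0.2830 -0.0320 0.4376
2 0.6380 0.0912 0.3686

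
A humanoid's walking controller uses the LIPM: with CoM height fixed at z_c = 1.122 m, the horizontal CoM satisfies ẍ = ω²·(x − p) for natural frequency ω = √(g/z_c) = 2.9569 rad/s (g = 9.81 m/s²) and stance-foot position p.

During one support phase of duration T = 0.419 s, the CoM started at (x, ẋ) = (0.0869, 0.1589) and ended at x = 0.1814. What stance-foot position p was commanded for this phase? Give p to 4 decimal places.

ωT = 2.9569·0.419 = 1.238941; cosh(ωT) = 1.870824, sinh(ωT) = 1.581133
x(T) = p + (x₀−p)·cosh(ωT) + (ẋ₀/ω)·sinh(ωT) ⇒ p·(1 − cosh) = x(T) − x₀·cosh − (ẋ₀/ω)·sinh
numerator   = 0.1814 − (0.0869)·1.870824 − (0.1589/2.9569)·1.581133 = -0.066143
denominator = 1 − 1.870824 = -0.870824
p = -0.066143 / -0.870824 = 0.0760

p = 0.0760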